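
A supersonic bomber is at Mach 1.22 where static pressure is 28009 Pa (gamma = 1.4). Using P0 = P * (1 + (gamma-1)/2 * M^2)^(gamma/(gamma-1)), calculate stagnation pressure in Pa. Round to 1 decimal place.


Step 1: (gamma-1)/2 * M^2 = 0.2 * 1.4884 = 0.29768
Step 2: 1 + 0.29768 = 1.29768
Step 3: Exponent gamma/(gamma-1) = 3.5
Step 4: P0 = 28009 * 1.29768^3.5 = 69724.3 Pa

69724.3


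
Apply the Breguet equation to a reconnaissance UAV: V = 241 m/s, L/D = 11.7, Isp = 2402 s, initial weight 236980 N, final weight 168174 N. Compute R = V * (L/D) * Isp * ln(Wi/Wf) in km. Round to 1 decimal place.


Step 1: Coefficient = V * (L/D) * Isp = 241 * 11.7 * 2402 = 6772919.4 m
Step 2: Wi/Wf = 236980 / 168174 = 1.409136
Step 3: ln(1.409136) = 0.342977
Step 4: R = 6772919.4 * 0.342977 = 2322952.8 m = 2323.0 km

2323.0


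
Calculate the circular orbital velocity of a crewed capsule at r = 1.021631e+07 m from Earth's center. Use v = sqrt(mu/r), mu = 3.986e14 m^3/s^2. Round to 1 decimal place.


Step 1: mu / r = 3.986e14 / 1.021631e+07 = 39016043.9532
Step 2: v = sqrt(39016043.9532) = 6246.3 m/s

6246.3


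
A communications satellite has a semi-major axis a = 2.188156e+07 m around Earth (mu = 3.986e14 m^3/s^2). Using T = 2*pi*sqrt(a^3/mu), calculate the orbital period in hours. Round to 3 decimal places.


Step 1: a^3 / mu = 1.047695e+22 / 3.986e14 = 2.628437e+07
Step 2: sqrt(2.628437e+07) = 5126.8283 s
Step 3: T = 2*pi * 5126.8283 = 32212.81 s
Step 4: T in hours = 32212.81 / 3600 = 8.948 hours

8.948


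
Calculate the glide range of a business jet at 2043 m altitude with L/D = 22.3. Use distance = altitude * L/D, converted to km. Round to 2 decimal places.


Step 1: Glide distance = altitude * L/D = 2043 * 22.3 = 45558.9 m
Step 2: Convert to km: 45558.9 / 1000 = 45.56 km

45.56


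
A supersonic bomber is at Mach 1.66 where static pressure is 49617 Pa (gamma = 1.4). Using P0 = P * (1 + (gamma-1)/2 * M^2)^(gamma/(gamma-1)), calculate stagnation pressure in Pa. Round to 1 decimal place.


Step 1: (gamma-1)/2 * M^2 = 0.2 * 2.7556 = 0.55112
Step 2: 1 + 0.55112 = 1.55112
Step 3: Exponent gamma/(gamma-1) = 3.5
Step 4: P0 = 49617 * 1.55112^3.5 = 230616.0 Pa

230616.0


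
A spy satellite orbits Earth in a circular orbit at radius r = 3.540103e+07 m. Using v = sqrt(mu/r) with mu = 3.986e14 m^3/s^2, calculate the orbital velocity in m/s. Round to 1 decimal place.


Step 1: mu / r = 3.986e14 / 3.540103e+07 = 11259559.397
Step 2: v = sqrt(11259559.397) = 3355.5 m/s

3355.5


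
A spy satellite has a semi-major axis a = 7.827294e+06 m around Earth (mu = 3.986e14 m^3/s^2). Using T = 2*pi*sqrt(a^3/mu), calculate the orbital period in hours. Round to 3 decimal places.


Step 1: a^3 / mu = 4.795512e+20 / 3.986e14 = 1.203089e+06
Step 2: sqrt(1.203089e+06) = 1096.854 s
Step 3: T = 2*pi * 1096.854 = 6891.74 s
Step 4: T in hours = 6891.74 / 3600 = 1.914 hours

1.914


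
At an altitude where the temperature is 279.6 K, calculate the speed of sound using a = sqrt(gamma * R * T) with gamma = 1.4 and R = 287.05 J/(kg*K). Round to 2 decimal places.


Step 1: gamma * R * T = 1.4 * 287.05 * 279.6 = 112362.852
Step 2: a = sqrt(112362.852) = 335.21 m/s

335.21


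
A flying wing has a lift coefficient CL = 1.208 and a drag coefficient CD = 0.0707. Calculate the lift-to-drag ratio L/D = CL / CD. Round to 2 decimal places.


Step 1: L/D = CL / CD = 1.208 / 0.0707
Step 2: L/D = 17.09

17.09


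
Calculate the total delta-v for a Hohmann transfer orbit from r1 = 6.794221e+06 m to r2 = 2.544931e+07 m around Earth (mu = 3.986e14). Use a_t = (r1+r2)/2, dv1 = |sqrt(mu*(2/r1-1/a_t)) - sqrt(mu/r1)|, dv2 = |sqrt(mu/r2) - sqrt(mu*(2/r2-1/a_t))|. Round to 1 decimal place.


Step 1: Transfer semi-major axis a_t = (6.794221e+06 + 2.544931e+07) / 2 = 1.612177e+07 m
Step 2: v1 (circular at r1) = sqrt(mu/r1) = 7659.47 m/s
Step 3: v_t1 = sqrt(mu*(2/r1 - 1/a_t)) = 9623.44 m/s
Step 4: dv1 = |9623.44 - 7659.47| = 1963.97 m/s
Step 5: v2 (circular at r2) = 3957.59 m/s, v_t2 = 2569.18 m/s
Step 6: dv2 = |3957.59 - 2569.18| = 1388.41 m/s
Step 7: Total delta-v = 1963.97 + 1388.41 = 3352.4 m/s

3352.4


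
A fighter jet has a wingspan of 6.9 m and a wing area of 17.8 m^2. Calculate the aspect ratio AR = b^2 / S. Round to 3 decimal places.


Step 1: b^2 = 6.9^2 = 47.61
Step 2: AR = 47.61 / 17.8 = 2.675

2.675


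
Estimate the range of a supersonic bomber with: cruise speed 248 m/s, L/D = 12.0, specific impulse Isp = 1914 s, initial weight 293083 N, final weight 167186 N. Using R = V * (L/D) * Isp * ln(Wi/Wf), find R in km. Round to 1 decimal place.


Step 1: Coefficient = V * (L/D) * Isp = 248 * 12.0 * 1914 = 5696064.0 m
Step 2: Wi/Wf = 293083 / 167186 = 1.753036
Step 3: ln(1.753036) = 0.561349
Step 4: R = 5696064.0 * 0.561349 = 3197479.1 m = 3197.5 km

3197.5


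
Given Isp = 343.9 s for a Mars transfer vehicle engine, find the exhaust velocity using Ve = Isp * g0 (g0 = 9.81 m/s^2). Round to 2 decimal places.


Step 1: Ve = Isp * g0 = 343.9 * 9.81
Step 2: Ve = 3373.66 m/s

3373.66


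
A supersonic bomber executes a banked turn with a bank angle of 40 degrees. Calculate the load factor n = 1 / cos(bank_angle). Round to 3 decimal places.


Step 1: Convert 40 degrees to radians = 0.698132
Step 2: cos(40 deg) = 0.766044
Step 3: n = 1 / 0.766044 = 1.305

1.305


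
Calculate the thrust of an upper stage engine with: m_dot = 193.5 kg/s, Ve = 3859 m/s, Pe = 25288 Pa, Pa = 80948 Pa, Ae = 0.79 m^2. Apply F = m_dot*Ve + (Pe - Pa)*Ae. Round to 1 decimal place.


Step 1: Momentum thrust = m_dot * Ve = 193.5 * 3859 = 746716.5 N
Step 2: Pressure thrust = (Pe - Pa) * Ae = (25288 - 80948) * 0.79 = -43971.40 N
Step 3: Total thrust F = 746716.5 + -43971.40 = 702745.1 N

702745.1


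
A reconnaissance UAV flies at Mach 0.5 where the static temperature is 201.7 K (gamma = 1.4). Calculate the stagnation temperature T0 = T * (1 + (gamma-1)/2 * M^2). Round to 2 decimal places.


Step 1: (gamma-1)/2 = 0.2
Step 2: M^2 = 0.25
Step 3: 1 + 0.2 * 0.25 = 1.05
Step 4: T0 = 201.7 * 1.05 = 211.79 K

211.79


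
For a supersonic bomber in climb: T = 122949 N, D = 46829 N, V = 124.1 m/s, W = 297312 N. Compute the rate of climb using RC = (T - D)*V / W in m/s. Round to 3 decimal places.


Step 1: Excess thrust = T - D = 122949 - 46829 = 76120 N
Step 2: Excess power = 76120 * 124.1 = 9446492.0 W
Step 3: RC = 9446492.0 / 297312 = 31.773 m/s

31.773


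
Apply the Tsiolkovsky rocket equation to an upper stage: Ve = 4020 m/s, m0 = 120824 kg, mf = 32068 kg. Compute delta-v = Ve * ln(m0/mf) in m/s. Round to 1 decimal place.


Step 1: Mass ratio m0/mf = 120824 / 32068 = 3.767744
Step 2: ln(3.767744) = 1.326476
Step 3: delta-v = 4020 * 1.326476 = 5332.4 m/s

5332.4


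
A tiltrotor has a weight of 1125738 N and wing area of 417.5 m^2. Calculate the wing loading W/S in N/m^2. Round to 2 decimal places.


Step 1: Wing loading = W / S = 1125738 / 417.5
Step 2: Wing loading = 2696.38 N/m^2

2696.38


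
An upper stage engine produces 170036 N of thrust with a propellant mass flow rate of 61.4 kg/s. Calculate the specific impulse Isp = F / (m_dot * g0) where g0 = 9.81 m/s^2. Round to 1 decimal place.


Step 1: m_dot * g0 = 61.4 * 9.81 = 602.33
Step 2: Isp = 170036 / 602.33 = 282.3 s

282.3


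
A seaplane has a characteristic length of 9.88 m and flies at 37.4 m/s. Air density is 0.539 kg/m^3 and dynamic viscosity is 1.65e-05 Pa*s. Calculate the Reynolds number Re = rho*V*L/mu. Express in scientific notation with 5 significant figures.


Step 1: Numerator = rho * V * L = 0.539 * 37.4 * 9.88 = 199.166968
Step 2: Re = 199.166968 / 1.65e-05
Step 3: Re = 1.2071e+07

1.2071e+07


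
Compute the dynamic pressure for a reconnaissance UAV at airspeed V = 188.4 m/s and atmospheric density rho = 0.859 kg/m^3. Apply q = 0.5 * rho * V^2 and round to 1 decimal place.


Step 1: V^2 = 188.4^2 = 35494.56
Step 2: q = 0.5 * 0.859 * 35494.56
Step 3: q = 15244.9 Pa

15244.9


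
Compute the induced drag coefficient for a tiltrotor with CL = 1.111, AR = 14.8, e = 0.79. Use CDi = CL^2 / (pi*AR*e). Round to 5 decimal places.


Step 1: CL^2 = 1.111^2 = 1.234321
Step 2: pi * AR * e = 3.14159 * 14.8 * 0.79 = 36.731501
Step 3: CDi = 1.234321 / 36.731501 = 0.03360

0.03360


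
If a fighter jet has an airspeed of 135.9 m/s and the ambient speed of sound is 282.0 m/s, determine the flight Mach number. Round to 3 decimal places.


Step 1: M = V / a = 135.9 / 282.0
Step 2: M = 0.482

0.482


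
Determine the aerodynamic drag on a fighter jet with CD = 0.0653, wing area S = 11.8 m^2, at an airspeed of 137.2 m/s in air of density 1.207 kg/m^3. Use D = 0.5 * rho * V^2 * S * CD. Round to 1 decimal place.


Step 1: Dynamic pressure q = 0.5 * 1.207 * 137.2^2 = 11360.1874 Pa
Step 2: Drag D = q * S * CD = 11360.1874 * 11.8 * 0.0653
Step 3: D = 8753.5 N

8753.5


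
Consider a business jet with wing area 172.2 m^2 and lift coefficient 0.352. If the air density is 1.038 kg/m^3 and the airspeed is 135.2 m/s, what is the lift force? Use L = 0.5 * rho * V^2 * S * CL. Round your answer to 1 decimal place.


Step 1: Calculate dynamic pressure q = 0.5 * 1.038 * 135.2^2 = 0.5 * 1.038 * 18279.04 = 9486.8218 Pa
Step 2: Multiply by wing area and lift coefficient: L = 9486.8218 * 172.2 * 0.352
Step 3: L = 1633630.7071 * 0.352 = 575038.0 N

575038.0


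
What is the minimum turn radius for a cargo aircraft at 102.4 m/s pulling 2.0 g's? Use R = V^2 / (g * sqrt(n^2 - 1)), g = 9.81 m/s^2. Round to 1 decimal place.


Step 1: V^2 = 102.4^2 = 10485.76
Step 2: n^2 - 1 = 2.0^2 - 1 = 3.0
Step 3: sqrt(3.0) = 1.732051
Step 4: R = 10485.76 / (9.81 * 1.732051) = 617.1 m

617.1


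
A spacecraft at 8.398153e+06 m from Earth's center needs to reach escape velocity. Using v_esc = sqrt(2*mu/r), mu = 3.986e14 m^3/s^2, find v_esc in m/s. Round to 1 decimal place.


Step 1: 2*mu/r = 2 * 3.986e14 / 8.398153e+06 = 94925634.2436
Step 2: v_esc = sqrt(94925634.2436) = 9743.0 m/s

9743.0


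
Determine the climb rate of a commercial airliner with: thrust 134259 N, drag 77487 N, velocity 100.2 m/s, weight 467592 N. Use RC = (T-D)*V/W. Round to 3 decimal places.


Step 1: Excess thrust = T - D = 134259 - 77487 = 56772 N
Step 2: Excess power = 56772 * 100.2 = 5688554.4 W
Step 3: RC = 5688554.4 / 467592 = 12.166 m/s

12.166


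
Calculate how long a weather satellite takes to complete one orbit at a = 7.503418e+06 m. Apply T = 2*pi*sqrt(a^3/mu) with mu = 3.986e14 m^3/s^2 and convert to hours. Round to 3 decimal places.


Step 1: a^3 / mu = 4.224521e+20 / 3.986e14 = 1.059840e+06
Step 2: sqrt(1.059840e+06) = 1029.4851 s
Step 3: T = 2*pi * 1029.4851 = 6468.45 s
Step 4: T in hours = 6468.45 / 3600 = 1.797 hours

1.797


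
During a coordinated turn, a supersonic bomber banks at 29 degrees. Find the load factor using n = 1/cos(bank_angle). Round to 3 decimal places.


Step 1: Convert 29 degrees to radians = 0.506145
Step 2: cos(29 deg) = 0.87462
Step 3: n = 1 / 0.87462 = 1.143

1.143


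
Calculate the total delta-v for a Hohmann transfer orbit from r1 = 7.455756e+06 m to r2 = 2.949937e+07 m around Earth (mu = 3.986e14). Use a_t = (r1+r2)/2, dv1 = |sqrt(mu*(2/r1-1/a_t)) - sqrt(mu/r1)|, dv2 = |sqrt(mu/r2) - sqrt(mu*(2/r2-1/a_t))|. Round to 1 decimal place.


Step 1: Transfer semi-major axis a_t = (7.455756e+06 + 2.949937e+07) / 2 = 1.847756e+07 m
Step 2: v1 (circular at r1) = sqrt(mu/r1) = 7311.77 m/s
Step 3: v_t1 = sqrt(mu*(2/r1 - 1/a_t)) = 9238.61 m/s
Step 4: dv1 = |9238.61 - 7311.77| = 1926.84 m/s
Step 5: v2 (circular at r2) = 3675.89 m/s, v_t2 = 2334.99 m/s
Step 6: dv2 = |3675.89 - 2334.99| = 1340.89 m/s
Step 7: Total delta-v = 1926.84 + 1340.89 = 3267.7 m/s

3267.7


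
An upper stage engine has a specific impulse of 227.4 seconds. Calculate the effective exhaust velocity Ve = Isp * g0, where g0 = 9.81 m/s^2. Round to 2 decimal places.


Step 1: Ve = Isp * g0 = 227.4 * 9.81
Step 2: Ve = 2230.79 m/s

2230.79


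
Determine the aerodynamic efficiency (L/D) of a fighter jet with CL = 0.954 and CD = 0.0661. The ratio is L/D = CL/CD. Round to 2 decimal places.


Step 1: L/D = CL / CD = 0.954 / 0.0661
Step 2: L/D = 14.43

14.43


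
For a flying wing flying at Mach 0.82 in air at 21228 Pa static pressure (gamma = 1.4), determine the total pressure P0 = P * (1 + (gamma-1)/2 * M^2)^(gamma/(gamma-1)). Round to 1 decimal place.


Step 1: (gamma-1)/2 * M^2 = 0.2 * 0.6724 = 0.13448
Step 2: 1 + 0.13448 = 1.13448
Step 3: Exponent gamma/(gamma-1) = 3.5
Step 4: P0 = 21228 * 1.13448^3.5 = 33014.0 Pa

33014.0


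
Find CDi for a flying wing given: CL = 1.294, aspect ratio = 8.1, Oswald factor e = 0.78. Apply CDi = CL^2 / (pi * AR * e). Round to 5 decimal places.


Step 1: CL^2 = 1.294^2 = 1.674436
Step 2: pi * AR * e = 3.14159 * 8.1 * 0.78 = 19.848582
Step 3: CDi = 1.674436 / 19.848582 = 0.08436

0.08436


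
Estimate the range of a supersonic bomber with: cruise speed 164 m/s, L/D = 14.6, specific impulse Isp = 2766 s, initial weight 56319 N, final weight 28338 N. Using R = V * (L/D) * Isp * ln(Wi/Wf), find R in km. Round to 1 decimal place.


Step 1: Coefficient = V * (L/D) * Isp = 164 * 14.6 * 2766 = 6622910.4 m
Step 2: Wi/Wf = 56319 / 28338 = 1.987402
Step 3: ln(1.987402) = 0.686828
Step 4: R = 6622910.4 * 0.686828 = 4548802.3 m = 4548.8 km

4548.8


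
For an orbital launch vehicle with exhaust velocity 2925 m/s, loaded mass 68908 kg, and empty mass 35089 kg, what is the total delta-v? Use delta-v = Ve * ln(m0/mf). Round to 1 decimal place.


Step 1: Mass ratio m0/mf = 68908 / 35089 = 1.963806
Step 2: ln(1.963806) = 0.674885
Step 3: delta-v = 2925 * 0.674885 = 1974.0 m/s

1974.0


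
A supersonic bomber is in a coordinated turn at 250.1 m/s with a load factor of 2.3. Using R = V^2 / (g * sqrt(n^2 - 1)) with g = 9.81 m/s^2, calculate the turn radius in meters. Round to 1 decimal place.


Step 1: V^2 = 250.1^2 = 62550.01
Step 2: n^2 - 1 = 2.3^2 - 1 = 4.29
Step 3: sqrt(4.29) = 2.071232
Step 4: R = 62550.01 / (9.81 * 2.071232) = 3078.4 m

3078.4


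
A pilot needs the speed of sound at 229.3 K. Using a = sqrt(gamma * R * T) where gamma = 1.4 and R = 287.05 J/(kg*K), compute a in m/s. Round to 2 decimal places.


Step 1: gamma * R * T = 1.4 * 287.05 * 229.3 = 92148.791
Step 2: a = sqrt(92148.791) = 303.56 m/s

303.56


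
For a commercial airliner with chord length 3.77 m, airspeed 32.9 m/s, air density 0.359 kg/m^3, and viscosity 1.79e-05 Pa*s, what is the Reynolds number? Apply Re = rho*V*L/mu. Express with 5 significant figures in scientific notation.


Step 1: Numerator = rho * V * L = 0.359 * 32.9 * 3.77 = 44.527847
Step 2: Re = 44.527847 / 1.79e-05
Step 3: Re = 2.4876e+06

2.4876e+06


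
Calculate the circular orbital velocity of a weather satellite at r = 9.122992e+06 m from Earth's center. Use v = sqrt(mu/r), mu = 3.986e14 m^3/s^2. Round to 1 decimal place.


Step 1: mu / r = 3.986e14 / 9.122992e+06 = 43691806.3723
Step 2: v = sqrt(43691806.3723) = 6610.0 m/s

6610.0


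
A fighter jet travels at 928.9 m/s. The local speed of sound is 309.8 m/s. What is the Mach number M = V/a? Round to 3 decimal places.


Step 1: M = V / a = 928.9 / 309.8
Step 2: M = 2.998

2.998


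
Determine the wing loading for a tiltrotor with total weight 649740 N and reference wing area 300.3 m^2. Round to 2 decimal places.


Step 1: Wing loading = W / S = 649740 / 300.3
Step 2: Wing loading = 2163.64 N/m^2

2163.64


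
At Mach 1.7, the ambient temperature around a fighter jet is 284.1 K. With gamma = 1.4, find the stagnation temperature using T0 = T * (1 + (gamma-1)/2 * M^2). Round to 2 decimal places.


Step 1: (gamma-1)/2 = 0.2
Step 2: M^2 = 2.89
Step 3: 1 + 0.2 * 2.89 = 1.578
Step 4: T0 = 284.1 * 1.578 = 448.31 K

448.31


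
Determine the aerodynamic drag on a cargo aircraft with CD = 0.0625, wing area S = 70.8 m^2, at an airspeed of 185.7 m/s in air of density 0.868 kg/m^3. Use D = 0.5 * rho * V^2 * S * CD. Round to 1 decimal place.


Step 1: Dynamic pressure q = 0.5 * 0.868 * 185.7^2 = 14966.2687 Pa
Step 2: Drag D = q * S * CD = 14966.2687 * 70.8 * 0.0625
Step 3: D = 66225.7 N

66225.7


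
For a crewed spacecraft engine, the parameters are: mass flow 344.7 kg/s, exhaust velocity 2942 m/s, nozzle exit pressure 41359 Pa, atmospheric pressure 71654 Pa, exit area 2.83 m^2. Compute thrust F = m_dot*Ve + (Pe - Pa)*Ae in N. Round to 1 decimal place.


Step 1: Momentum thrust = m_dot * Ve = 344.7 * 2942 = 1014107.4 N
Step 2: Pressure thrust = (Pe - Pa) * Ae = (41359 - 71654) * 2.83 = -85734.85 N
Step 3: Total thrust F = 1014107.4 + -85734.85 = 928372.6 N

928372.6


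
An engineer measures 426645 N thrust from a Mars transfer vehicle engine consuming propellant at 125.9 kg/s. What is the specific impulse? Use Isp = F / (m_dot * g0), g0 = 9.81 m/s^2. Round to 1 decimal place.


Step 1: m_dot * g0 = 125.9 * 9.81 = 1235.08
Step 2: Isp = 426645 / 1235.08 = 345.4 s

345.4


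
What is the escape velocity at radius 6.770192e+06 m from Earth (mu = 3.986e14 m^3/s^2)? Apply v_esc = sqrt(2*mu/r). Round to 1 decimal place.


Step 1: 2*mu/r = 2 * 3.986e14 / 6.770192e+06 = 117751461.1107
Step 2: v_esc = sqrt(117751461.1107) = 10851.3 m/s

10851.3


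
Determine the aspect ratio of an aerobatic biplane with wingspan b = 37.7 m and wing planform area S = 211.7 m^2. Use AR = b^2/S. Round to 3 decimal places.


Step 1: b^2 = 37.7^2 = 1421.29
Step 2: AR = 1421.29 / 211.7 = 6.714

6.714


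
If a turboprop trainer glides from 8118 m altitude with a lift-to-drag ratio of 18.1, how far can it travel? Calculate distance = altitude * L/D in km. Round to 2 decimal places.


Step 1: Glide distance = altitude * L/D = 8118 * 18.1 = 146935.8 m
Step 2: Convert to km: 146935.8 / 1000 = 146.94 km

146.94


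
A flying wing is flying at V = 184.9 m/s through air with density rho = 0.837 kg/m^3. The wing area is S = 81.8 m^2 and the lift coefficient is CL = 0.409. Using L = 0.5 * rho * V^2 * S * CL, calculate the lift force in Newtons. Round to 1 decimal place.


Step 1: Calculate dynamic pressure q = 0.5 * 0.837 * 184.9^2 = 0.5 * 0.837 * 34188.01 = 14307.6822 Pa
Step 2: Multiply by wing area and lift coefficient: L = 14307.6822 * 81.8 * 0.409
Step 3: L = 1170368.4027 * 0.409 = 478680.7 N

478680.7


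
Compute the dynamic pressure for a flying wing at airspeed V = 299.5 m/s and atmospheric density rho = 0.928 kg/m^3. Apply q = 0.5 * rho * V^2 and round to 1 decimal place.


Step 1: V^2 = 299.5^2 = 89700.25
Step 2: q = 0.5 * 0.928 * 89700.25
Step 3: q = 41620.9 Pa

41620.9


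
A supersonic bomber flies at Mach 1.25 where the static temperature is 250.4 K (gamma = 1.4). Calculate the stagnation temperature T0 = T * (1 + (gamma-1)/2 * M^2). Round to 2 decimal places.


Step 1: (gamma-1)/2 = 0.2
Step 2: M^2 = 1.5625
Step 3: 1 + 0.2 * 1.5625 = 1.3125
Step 4: T0 = 250.4 * 1.3125 = 328.65 K

328.65


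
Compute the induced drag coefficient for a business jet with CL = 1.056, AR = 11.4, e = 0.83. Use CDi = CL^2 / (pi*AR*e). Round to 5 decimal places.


Step 1: CL^2 = 1.056^2 = 1.115136
Step 2: pi * AR * e = 3.14159 * 11.4 * 0.83 = 29.72575
Step 3: CDi = 1.115136 / 29.72575 = 0.03751

0.03751


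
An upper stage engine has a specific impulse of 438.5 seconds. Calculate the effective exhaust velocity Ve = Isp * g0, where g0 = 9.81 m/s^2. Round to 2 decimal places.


Step 1: Ve = Isp * g0 = 438.5 * 9.81
Step 2: Ve = 4301.69 m/s

4301.69


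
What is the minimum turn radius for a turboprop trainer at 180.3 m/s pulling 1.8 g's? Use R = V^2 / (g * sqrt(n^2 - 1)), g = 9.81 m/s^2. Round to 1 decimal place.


Step 1: V^2 = 180.3^2 = 32508.09
Step 2: n^2 - 1 = 1.8^2 - 1 = 2.24
Step 3: sqrt(2.24) = 1.496663
Step 4: R = 32508.09 / (9.81 * 1.496663) = 2214.1 m

2214.1


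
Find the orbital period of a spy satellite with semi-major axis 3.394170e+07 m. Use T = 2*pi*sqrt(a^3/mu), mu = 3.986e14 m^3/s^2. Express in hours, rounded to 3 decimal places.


Step 1: a^3 / mu = 3.910216e+22 / 3.986e14 = 9.809875e+07
Step 2: sqrt(9.809875e+07) = 9904.4814 s
Step 3: T = 2*pi * 9904.4814 = 62231.69 s
Step 4: T in hours = 62231.69 / 3600 = 17.287 hours

17.287


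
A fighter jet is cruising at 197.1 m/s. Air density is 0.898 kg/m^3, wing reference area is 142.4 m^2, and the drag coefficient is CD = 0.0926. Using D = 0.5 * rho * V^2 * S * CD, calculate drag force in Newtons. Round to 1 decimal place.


Step 1: Dynamic pressure q = 0.5 * 0.898 * 197.1^2 = 17442.9361 Pa
Step 2: Drag D = q * S * CD = 17442.9361 * 142.4 * 0.0926
Step 3: D = 230006.7 N

230006.7


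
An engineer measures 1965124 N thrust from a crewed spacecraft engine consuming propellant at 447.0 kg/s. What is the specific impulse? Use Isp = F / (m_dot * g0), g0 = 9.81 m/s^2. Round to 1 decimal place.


Step 1: m_dot * g0 = 447.0 * 9.81 = 4385.07
Step 2: Isp = 1965124 / 4385.07 = 448.1 s

448.1


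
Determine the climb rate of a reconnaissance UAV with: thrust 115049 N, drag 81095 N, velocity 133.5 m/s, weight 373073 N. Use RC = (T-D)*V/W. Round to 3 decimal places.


Step 1: Excess thrust = T - D = 115049 - 81095 = 33954 N
Step 2: Excess power = 33954 * 133.5 = 4532859.0 W
Step 3: RC = 4532859.0 / 373073 = 12.150 m/s

12.150


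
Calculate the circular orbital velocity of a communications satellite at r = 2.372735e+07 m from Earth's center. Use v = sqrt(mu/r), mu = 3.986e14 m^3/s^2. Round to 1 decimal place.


Step 1: mu / r = 3.986e14 / 2.372735e+07 = 16799179.0065
Step 2: v = sqrt(16799179.0065) = 4098.7 m/s

4098.7


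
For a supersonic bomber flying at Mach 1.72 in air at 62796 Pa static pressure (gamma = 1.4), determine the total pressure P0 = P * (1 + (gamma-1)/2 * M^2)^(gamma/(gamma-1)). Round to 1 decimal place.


Step 1: (gamma-1)/2 * M^2 = 0.2 * 2.9584 = 0.59168
Step 2: 1 + 0.59168 = 1.59168
Step 3: Exponent gamma/(gamma-1) = 3.5
Step 4: P0 = 62796 * 1.59168^3.5 = 319467.8 Pa

319467.8


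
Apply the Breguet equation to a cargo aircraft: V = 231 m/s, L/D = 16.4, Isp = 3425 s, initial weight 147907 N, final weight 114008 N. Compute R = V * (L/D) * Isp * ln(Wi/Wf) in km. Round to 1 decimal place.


Step 1: Coefficient = V * (L/D) * Isp = 231 * 16.4 * 3425 = 12975270.0 m
Step 2: Wi/Wf = 147907 / 114008 = 1.297339
Step 3: ln(1.297339) = 0.260315
Step 4: R = 12975270.0 * 0.260315 = 3377658.4 m = 3377.7 km

3377.7


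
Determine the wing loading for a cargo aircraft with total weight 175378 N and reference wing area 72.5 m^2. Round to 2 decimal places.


Step 1: Wing loading = W / S = 175378 / 72.5
Step 2: Wing loading = 2419.01 N/m^2

2419.01


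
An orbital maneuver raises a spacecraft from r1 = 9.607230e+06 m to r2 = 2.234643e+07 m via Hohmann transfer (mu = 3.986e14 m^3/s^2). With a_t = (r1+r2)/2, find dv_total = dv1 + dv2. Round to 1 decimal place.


Step 1: Transfer semi-major axis a_t = (9.607230e+06 + 2.234643e+07) / 2 = 1.597683e+07 m
Step 2: v1 (circular at r1) = sqrt(mu/r1) = 6441.24 m/s
Step 3: v_t1 = sqrt(mu*(2/r1 - 1/a_t)) = 7617.78 m/s
Step 4: dv1 = |7617.78 - 6441.24| = 1176.54 m/s
Step 5: v2 (circular at r2) = 4223.42 m/s, v_t2 = 3275.05 m/s
Step 6: dv2 = |4223.42 - 3275.05| = 948.37 m/s
Step 7: Total delta-v = 1176.54 + 948.37 = 2124.9 m/s

2124.9


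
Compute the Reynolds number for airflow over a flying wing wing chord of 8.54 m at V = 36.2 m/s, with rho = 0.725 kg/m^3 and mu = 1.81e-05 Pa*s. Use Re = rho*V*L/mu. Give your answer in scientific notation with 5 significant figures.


Step 1: Numerator = rho * V * L = 0.725 * 36.2 * 8.54 = 224.1323
Step 2: Re = 224.1323 / 1.81e-05
Step 3: Re = 1.2383e+07

1.2383e+07


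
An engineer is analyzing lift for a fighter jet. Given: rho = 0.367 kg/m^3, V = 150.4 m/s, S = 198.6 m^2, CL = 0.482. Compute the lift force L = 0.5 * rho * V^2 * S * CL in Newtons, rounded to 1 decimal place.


Step 1: Calculate dynamic pressure q = 0.5 * 0.367 * 150.4^2 = 0.5 * 0.367 * 22620.16 = 4150.7994 Pa
Step 2: Multiply by wing area and lift coefficient: L = 4150.7994 * 198.6 * 0.482
Step 3: L = 824348.7529 * 0.482 = 397336.1 N

397336.1


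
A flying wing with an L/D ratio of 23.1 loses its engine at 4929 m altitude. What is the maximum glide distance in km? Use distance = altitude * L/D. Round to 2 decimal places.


Step 1: Glide distance = altitude * L/D = 4929 * 23.1 = 113859.9 m
Step 2: Convert to km: 113859.9 / 1000 = 113.86 km

113.86


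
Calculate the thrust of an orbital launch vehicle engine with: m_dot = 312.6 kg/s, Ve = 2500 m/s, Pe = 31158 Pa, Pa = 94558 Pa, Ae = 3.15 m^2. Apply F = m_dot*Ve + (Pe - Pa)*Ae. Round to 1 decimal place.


Step 1: Momentum thrust = m_dot * Ve = 312.6 * 2500 = 781500.0 N
Step 2: Pressure thrust = (Pe - Pa) * Ae = (31158 - 94558) * 3.15 = -199710.00 N
Step 3: Total thrust F = 781500.0 + -199710.00 = 581790.0 N

581790.0


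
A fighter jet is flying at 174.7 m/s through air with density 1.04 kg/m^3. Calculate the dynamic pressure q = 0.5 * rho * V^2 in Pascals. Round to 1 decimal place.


Step 1: V^2 = 174.7^2 = 30520.09
Step 2: q = 0.5 * 1.04 * 30520.09
Step 3: q = 15870.4 Pa

15870.4


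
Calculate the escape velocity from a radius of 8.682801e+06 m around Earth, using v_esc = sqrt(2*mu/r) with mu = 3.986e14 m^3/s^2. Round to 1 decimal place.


Step 1: 2*mu/r = 2 * 3.986e14 / 8.682801e+06 = 91813690.0754
Step 2: v_esc = sqrt(91813690.0754) = 9581.9 m/s

9581.9


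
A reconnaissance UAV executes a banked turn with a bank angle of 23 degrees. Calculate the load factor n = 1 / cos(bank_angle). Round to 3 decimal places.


Step 1: Convert 23 degrees to radians = 0.401426
Step 2: cos(23 deg) = 0.920505
Step 3: n = 1 / 0.920505 = 1.086

1.086


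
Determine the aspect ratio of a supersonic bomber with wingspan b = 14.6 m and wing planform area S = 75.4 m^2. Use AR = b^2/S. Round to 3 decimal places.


Step 1: b^2 = 14.6^2 = 213.16
Step 2: AR = 213.16 / 75.4 = 2.827

2.827


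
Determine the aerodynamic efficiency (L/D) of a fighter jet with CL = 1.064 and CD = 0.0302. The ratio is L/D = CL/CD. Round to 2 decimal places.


Step 1: L/D = CL / CD = 1.064 / 0.0302
Step 2: L/D = 35.23

35.23


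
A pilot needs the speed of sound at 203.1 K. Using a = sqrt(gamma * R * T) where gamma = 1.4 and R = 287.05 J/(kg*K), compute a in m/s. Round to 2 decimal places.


Step 1: gamma * R * T = 1.4 * 287.05 * 203.1 = 81619.797
Step 2: a = sqrt(81619.797) = 285.69 m/s

285.69


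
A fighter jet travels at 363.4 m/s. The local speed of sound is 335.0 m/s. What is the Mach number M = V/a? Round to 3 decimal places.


Step 1: M = V / a = 363.4 / 335.0
Step 2: M = 1.085

1.085


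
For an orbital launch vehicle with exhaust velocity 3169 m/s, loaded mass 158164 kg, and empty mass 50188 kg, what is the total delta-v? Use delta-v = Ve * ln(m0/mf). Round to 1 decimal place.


Step 1: Mass ratio m0/mf = 158164 / 50188 = 3.151431
Step 2: ln(3.151431) = 1.147857
Step 3: delta-v = 3169 * 1.147857 = 3637.6 m/s

3637.6


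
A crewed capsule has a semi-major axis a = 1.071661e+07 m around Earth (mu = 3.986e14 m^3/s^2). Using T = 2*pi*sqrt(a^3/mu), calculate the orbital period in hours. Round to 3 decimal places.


Step 1: a^3 / mu = 1.230757e+21 / 3.986e14 = 3.087699e+06
Step 2: sqrt(3.087699e+06) = 1757.185 s
Step 3: T = 2*pi * 1757.185 = 11040.72 s
Step 4: T in hours = 11040.72 / 3600 = 3.067 hours

3.067


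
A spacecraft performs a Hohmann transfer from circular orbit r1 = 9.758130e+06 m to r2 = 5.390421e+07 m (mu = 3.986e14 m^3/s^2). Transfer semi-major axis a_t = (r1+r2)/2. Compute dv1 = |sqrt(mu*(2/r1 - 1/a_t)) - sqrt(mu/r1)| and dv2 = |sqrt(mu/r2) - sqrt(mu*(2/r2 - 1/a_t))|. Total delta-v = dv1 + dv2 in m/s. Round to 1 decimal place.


Step 1: Transfer semi-major axis a_t = (9.758130e+06 + 5.390421e+07) / 2 = 3.183117e+07 m
Step 2: v1 (circular at r1) = sqrt(mu/r1) = 6391.24 m/s
Step 3: v_t1 = sqrt(mu*(2/r1 - 1/a_t)) = 8317.07 m/s
Step 4: dv1 = |8317.07 - 6391.24| = 1925.83 m/s
Step 5: v2 (circular at r2) = 2719.3 m/s, v_t2 = 1505.62 m/s
Step 6: dv2 = |2719.3 - 1505.62| = 1213.68 m/s
Step 7: Total delta-v = 1925.83 + 1213.68 = 3139.5 m/s

3139.5


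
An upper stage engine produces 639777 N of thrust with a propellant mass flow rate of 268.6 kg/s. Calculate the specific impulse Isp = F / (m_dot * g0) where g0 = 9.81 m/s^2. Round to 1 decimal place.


Step 1: m_dot * g0 = 268.6 * 9.81 = 2634.97
Step 2: Isp = 639777 / 2634.97 = 242.8 s

242.8


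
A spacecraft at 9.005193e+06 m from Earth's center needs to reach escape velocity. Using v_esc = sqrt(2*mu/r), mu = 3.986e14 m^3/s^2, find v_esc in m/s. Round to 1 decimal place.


Step 1: 2*mu/r = 2 * 3.986e14 / 9.005193e+06 = 88526697.8731
Step 2: v_esc = sqrt(88526697.8731) = 9408.9 m/s

9408.9


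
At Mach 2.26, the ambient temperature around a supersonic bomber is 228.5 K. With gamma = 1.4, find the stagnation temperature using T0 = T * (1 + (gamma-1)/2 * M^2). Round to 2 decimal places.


Step 1: (gamma-1)/2 = 0.2
Step 2: M^2 = 5.1076
Step 3: 1 + 0.2 * 5.1076 = 2.02152
Step 4: T0 = 228.5 * 2.02152 = 461.92 K

461.92


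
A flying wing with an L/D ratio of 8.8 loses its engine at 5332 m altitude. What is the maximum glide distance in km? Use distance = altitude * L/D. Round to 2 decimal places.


Step 1: Glide distance = altitude * L/D = 5332 * 8.8 = 46921.6 m
Step 2: Convert to km: 46921.6 / 1000 = 46.92 km

46.92


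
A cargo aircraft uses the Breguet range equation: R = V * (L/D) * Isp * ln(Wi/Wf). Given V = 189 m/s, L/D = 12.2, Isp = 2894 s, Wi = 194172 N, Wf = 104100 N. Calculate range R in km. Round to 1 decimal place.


Step 1: Coefficient = V * (L/D) * Isp = 189 * 12.2 * 2894 = 6672985.2 m
Step 2: Wi/Wf = 194172 / 104100 = 1.865245
Step 3: ln(1.865245) = 0.623392
Step 4: R = 6672985.2 * 0.623392 = 4159888.2 m = 4159.9 km

4159.9


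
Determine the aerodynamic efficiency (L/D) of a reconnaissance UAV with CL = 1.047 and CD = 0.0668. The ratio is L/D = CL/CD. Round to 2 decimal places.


Step 1: L/D = CL / CD = 1.047 / 0.0668
Step 2: L/D = 15.67

15.67


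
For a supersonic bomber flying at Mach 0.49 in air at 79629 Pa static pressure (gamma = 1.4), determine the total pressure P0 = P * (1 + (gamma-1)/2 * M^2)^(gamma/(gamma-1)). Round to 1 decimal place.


Step 1: (gamma-1)/2 * M^2 = 0.2 * 0.2401 = 0.04802
Step 2: 1 + 0.04802 = 1.04802
Step 3: Exponent gamma/(gamma-1) = 3.5
Step 4: P0 = 79629 * 1.04802^3.5 = 93835.0 Pa

93835.0


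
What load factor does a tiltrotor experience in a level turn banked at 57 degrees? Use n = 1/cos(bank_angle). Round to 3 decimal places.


Step 1: Convert 57 degrees to radians = 0.994838
Step 2: cos(57 deg) = 0.544639
Step 3: n = 1 / 0.544639 = 1.836

1.836


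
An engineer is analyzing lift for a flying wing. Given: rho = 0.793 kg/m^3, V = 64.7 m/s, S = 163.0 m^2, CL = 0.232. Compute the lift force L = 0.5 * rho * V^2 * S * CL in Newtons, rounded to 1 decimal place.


Step 1: Calculate dynamic pressure q = 0.5 * 0.793 * 64.7^2 = 0.5 * 0.793 * 4186.09 = 1659.7847 Pa
Step 2: Multiply by wing area and lift coefficient: L = 1659.7847 * 163.0 * 0.232
Step 3: L = 270544.9037 * 0.232 = 62766.4 N

62766.4


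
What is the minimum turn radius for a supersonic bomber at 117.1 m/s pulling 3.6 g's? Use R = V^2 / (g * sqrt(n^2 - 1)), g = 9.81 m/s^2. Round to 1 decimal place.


Step 1: V^2 = 117.1^2 = 13712.41
Step 2: n^2 - 1 = 3.6^2 - 1 = 11.96
Step 3: sqrt(11.96) = 3.458323
Step 4: R = 13712.41 / (9.81 * 3.458323) = 404.2 m

404.2


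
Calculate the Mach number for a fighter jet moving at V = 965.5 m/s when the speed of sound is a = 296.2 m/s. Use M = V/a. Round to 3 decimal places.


Step 1: M = V / a = 965.5 / 296.2
Step 2: M = 3.260

3.260


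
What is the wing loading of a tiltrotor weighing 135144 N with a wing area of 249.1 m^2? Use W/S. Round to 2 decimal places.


Step 1: Wing loading = W / S = 135144 / 249.1
Step 2: Wing loading = 542.53 N/m^2

542.53


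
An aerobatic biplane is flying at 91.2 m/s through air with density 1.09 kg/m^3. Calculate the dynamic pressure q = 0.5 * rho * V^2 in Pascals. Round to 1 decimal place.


Step 1: V^2 = 91.2^2 = 8317.44
Step 2: q = 0.5 * 1.09 * 8317.44
Step 3: q = 4533.0 Pa

4533.0


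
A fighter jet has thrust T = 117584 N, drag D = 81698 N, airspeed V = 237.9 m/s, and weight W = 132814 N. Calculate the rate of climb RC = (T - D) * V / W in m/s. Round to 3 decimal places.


Step 1: Excess thrust = T - D = 117584 - 81698 = 35886 N
Step 2: Excess power = 35886 * 237.9 = 8537279.4 W
Step 3: RC = 8537279.4 / 132814 = 64.280 m/s

64.280


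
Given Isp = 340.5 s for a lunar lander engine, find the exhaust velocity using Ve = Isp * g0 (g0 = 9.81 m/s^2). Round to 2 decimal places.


Step 1: Ve = Isp * g0 = 340.5 * 9.81
Step 2: Ve = 3340.31 m/s

3340.31


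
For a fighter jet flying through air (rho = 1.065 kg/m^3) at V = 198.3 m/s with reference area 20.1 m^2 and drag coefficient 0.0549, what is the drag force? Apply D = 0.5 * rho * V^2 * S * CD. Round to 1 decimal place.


Step 1: Dynamic pressure q = 0.5 * 1.065 * 198.3^2 = 20939.4389 Pa
Step 2: Drag D = q * S * CD = 20939.4389 * 20.1 * 0.0549
Step 3: D = 23106.5 N

23106.5


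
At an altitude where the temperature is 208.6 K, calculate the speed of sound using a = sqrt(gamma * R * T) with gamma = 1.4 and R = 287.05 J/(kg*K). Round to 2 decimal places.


Step 1: gamma * R * T = 1.4 * 287.05 * 208.6 = 83830.082
Step 2: a = sqrt(83830.082) = 289.53 m/s

289.53


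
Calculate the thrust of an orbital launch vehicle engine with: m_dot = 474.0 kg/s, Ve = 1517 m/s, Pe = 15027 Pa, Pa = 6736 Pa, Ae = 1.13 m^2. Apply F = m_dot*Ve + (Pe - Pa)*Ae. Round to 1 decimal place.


Step 1: Momentum thrust = m_dot * Ve = 474.0 * 1517 = 719058.0 N
Step 2: Pressure thrust = (Pe - Pa) * Ae = (15027 - 6736) * 1.13 = 9368.83 N
Step 3: Total thrust F = 719058.0 + 9368.83 = 728426.8 N

728426.8


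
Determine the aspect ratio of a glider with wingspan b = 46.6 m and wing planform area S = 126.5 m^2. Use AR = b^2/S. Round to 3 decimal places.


Step 1: b^2 = 46.6^2 = 2171.56
Step 2: AR = 2171.56 / 126.5 = 17.166

17.166


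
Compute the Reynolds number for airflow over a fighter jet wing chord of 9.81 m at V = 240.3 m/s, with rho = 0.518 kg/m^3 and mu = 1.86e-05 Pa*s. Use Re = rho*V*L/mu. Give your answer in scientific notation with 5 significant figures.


Step 1: Numerator = rho * V * L = 0.518 * 240.3 * 9.81 = 1221.103674
Step 2: Re = 1221.103674 / 1.86e-05
Step 3: Re = 6.5651e+07

6.5651e+07


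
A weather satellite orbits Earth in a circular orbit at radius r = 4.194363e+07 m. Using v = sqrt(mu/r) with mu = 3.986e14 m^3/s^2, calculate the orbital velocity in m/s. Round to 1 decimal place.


Step 1: mu / r = 3.986e14 / 4.194363e+07 = 9503230.8839
Step 2: v = sqrt(9503230.8839) = 3082.7 m/s

3082.7


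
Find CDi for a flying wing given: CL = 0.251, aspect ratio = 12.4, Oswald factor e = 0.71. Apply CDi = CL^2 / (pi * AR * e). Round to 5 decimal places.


Step 1: CL^2 = 0.251^2 = 0.063001
Step 2: pi * AR * e = 3.14159 * 12.4 * 0.71 = 27.658582
Step 3: CDi = 0.063001 / 27.658582 = 0.00228

0.00228


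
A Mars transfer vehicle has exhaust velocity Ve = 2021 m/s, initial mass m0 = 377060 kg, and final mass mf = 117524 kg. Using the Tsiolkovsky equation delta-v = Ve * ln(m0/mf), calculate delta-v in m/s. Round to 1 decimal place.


Step 1: Mass ratio m0/mf = 377060 / 117524 = 3.208366
Step 2: ln(3.208366) = 1.165762
Step 3: delta-v = 2021 * 1.165762 = 2356.0 m/s

2356.0


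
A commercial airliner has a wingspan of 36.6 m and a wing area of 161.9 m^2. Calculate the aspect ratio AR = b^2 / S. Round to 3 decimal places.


Step 1: b^2 = 36.6^2 = 1339.56
Step 2: AR = 1339.56 / 161.9 = 8.274

8.274


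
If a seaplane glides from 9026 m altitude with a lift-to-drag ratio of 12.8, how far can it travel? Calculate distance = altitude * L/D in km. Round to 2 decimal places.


Step 1: Glide distance = altitude * L/D = 9026 * 12.8 = 115532.8 m
Step 2: Convert to km: 115532.8 / 1000 = 115.53 km

115.53


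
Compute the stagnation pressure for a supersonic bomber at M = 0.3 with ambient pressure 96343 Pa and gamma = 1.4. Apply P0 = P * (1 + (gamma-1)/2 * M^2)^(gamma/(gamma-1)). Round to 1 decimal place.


Step 1: (gamma-1)/2 * M^2 = 0.2 * 0.09 = 0.018
Step 2: 1 + 0.018 = 1.018
Step 3: Exponent gamma/(gamma-1) = 3.5
Step 4: P0 = 96343 * 1.018^3.5 = 102550.4 Pa

102550.4


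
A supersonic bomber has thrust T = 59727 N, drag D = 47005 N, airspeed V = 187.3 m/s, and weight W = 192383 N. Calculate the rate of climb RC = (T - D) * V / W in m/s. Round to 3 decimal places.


Step 1: Excess thrust = T - D = 59727 - 47005 = 12722 N
Step 2: Excess power = 12722 * 187.3 = 2382830.6 W
Step 3: RC = 2382830.6 / 192383 = 12.386 m/s

12.386


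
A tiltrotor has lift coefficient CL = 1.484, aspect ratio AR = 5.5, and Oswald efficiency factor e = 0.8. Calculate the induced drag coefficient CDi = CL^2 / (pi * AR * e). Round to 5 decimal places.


Step 1: CL^2 = 1.484^2 = 2.202256
Step 2: pi * AR * e = 3.14159 * 5.5 * 0.8 = 13.823008
Step 3: CDi = 2.202256 / 13.823008 = 0.15932

0.15932


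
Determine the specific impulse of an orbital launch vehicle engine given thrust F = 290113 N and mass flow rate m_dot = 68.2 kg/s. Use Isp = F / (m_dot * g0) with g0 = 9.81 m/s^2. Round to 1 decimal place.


Step 1: m_dot * g0 = 68.2 * 9.81 = 669.04
Step 2: Isp = 290113 / 669.04 = 433.6 s

433.6


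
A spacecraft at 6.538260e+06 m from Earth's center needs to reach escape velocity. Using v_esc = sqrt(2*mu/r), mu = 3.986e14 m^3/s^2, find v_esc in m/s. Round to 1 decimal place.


Step 1: 2*mu/r = 2 * 3.986e14 / 6.538260e+06 = 121928464.148
Step 2: v_esc = sqrt(121928464.148) = 11042.1 m/s

11042.1


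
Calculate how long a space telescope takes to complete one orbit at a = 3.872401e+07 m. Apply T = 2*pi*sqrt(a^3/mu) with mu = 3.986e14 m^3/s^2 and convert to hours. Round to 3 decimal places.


Step 1: a^3 / mu = 5.806855e+22 / 3.986e14 = 1.456813e+08
Step 2: sqrt(1.456813e+08) = 12069.849 s
Step 3: T = 2*pi * 12069.849 = 75837.1 s
Step 4: T in hours = 75837.1 / 3600 = 21.066 hours

21.066


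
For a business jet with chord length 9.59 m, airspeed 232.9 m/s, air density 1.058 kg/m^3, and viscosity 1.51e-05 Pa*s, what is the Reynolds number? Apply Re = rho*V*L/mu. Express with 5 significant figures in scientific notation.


Step 1: Numerator = rho * V * L = 1.058 * 232.9 * 9.59 = 2363.054638
Step 2: Re = 2363.054638 / 1.51e-05
Step 3: Re = 1.5649e+08

1.5649e+08


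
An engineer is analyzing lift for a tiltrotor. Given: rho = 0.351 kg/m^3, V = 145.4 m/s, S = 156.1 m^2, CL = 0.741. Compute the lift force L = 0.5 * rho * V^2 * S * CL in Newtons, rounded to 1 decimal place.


Step 1: Calculate dynamic pressure q = 0.5 * 0.351 * 145.4^2 = 0.5 * 0.351 * 21141.16 = 3710.2736 Pa
Step 2: Multiply by wing area and lift coefficient: L = 3710.2736 * 156.1 * 0.741
Step 3: L = 579173.7058 * 0.741 = 429167.7 N

429167.7


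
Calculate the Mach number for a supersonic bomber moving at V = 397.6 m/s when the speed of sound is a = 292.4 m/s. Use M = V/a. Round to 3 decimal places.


Step 1: M = V / a = 397.6 / 292.4
Step 2: M = 1.360

1.360


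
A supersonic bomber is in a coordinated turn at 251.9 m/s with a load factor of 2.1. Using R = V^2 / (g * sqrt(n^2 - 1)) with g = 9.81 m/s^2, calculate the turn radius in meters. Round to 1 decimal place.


Step 1: V^2 = 251.9^2 = 63453.61
Step 2: n^2 - 1 = 2.1^2 - 1 = 3.41
Step 3: sqrt(3.41) = 1.846619
Step 4: R = 63453.61 / (9.81 * 1.846619) = 3502.8 m

3502.8


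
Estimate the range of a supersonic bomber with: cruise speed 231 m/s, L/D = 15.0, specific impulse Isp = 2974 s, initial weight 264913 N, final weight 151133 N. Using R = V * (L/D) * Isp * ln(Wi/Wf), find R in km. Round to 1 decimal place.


Step 1: Coefficient = V * (L/D) * Isp = 231 * 15.0 * 2974 = 10304910.0 m
Step 2: Wi/Wf = 264913 / 151133 = 1.752847
Step 3: ln(1.752847) = 0.561241
Step 4: R = 10304910.0 * 0.561241 = 5783540.3 m = 5783.5 km

5783.5
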